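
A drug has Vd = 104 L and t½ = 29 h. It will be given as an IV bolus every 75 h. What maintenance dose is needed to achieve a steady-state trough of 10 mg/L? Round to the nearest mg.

5205 mg

τ/t½ = 75/29 ≈ 2.5862, so f = (1/2)^(75/29) ≈ 0.166523.
Cmin,ss = (D/Vd)·f/(1−f), so D = Cmin,ss·Vd·(1−f)/f.
D = 10 × 104 × (1−f)/f ≈ 10 × 104 × 5.00518 ≈ 5205.39 mg.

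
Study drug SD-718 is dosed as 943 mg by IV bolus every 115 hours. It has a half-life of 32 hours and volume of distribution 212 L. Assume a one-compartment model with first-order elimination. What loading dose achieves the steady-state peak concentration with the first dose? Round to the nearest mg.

f = (1/2)^(115/32) ≈ 0.082827; accumulation ratio R = 1/(1−f) ≈ 1.09031.
Loading dose to hit Cmax,ss on first dose: D_load = D_maint·R ≈ 943 × 1.09031 ≈ 1028.16 mg.

1028 mg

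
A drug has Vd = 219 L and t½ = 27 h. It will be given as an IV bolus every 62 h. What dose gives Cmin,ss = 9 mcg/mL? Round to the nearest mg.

τ/t½ = 62/27 ≈ 2.2963, so f = (1/2)^(62/27) ≈ 0.203585.
Cmin,ss = (D/Vd)·f/(1−f), so D = Cmin,ss·Vd·(1−f)/f.
D = 9 × 219 × (1−f)/f ≈ 9 × 219 × 3.91195 ≈ 7710.45 mg.

7710 mg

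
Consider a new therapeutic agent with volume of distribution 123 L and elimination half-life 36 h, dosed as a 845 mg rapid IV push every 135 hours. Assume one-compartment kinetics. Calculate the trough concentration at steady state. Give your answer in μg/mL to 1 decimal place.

0.6 μg/mL

τ/t½ = 135/36 ≈ 3.75, so fraction remaining f = (1/2)^(135/36) ≈ 0.0743.
Accumulation ratio R = 1/(1 − f) ≈ 1/0.9257 ≈ 1.0803.
Single-dose peak C₀ = D/Vd = 845/123 ≈ 6.870 μg/mL.
Cmax,ss = C₀/(1 − f) ≈ 6.870/0.9257 ≈ 7.421 μg/mL.
Steady-state trough Cmin,ss = Cmax,ss·f ≈ 7.421 × 0.0743 ≈ 0.551 μg/mL.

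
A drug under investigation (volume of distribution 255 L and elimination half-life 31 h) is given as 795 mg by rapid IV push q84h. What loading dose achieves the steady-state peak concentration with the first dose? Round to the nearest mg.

f = (1/2)^(84/31) ≈ 0.152864; accumulation ratio R = 1/(1−f) ≈ 1.18045.
Loading dose to hit Cmax,ss on first dose: D_load = D_maint·R ≈ 795 × 1.18045 ≈ 938.46 mg.

938 mg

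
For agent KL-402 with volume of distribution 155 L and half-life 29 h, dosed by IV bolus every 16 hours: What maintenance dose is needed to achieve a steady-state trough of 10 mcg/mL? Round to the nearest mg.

τ/t½ = 16/29 ≈ 0.55172, so f = (1/2)^(16/29) ≈ 0.682204.
Cmin,ss = (D/Vd)·f/(1−f), so D = Cmin,ss·Vd·(1−f)/f.
D = 10 × 155 × (1−f)/f ≈ 10 × 155 × 0.46584 ≈ 722.05 mg.

722 mg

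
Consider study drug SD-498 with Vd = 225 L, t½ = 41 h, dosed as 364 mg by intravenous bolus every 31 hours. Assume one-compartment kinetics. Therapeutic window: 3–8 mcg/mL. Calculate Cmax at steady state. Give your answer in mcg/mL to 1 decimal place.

4.0 mcg/mL

τ/t½ = 31/41 ≈ 0.7561, so fraction remaining f = (1/2)^(31/41) ≈ 0.5921.
At steady state, accumulation factor R = 1/(1 − e^(−kτ)) ≈ 2.4516.
Single-dose peak C₀ = D/Vd = 364/225 ≈ 1.618 mcg/mL.
Steady-state peak Cmax,ss = C₀·R ≈ 1.618 × 2.4516 ≈ 3.967 mcg/mL.
Peak 4.0 mcg/mL vs MTC 8 mcg/mL: below toxic threshold.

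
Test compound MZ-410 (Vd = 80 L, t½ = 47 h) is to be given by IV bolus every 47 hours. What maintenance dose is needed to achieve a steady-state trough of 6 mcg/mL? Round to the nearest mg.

480 mg

τ/t½ = 47/47 ≈ 1, so f = (1/2)^(47/47) ≈ 0.500000.
Cmin,ss = (D/Vd)·f/(1−f), so D = Cmin,ss·Vd·(1−f)/f.
D = 6 × 80 × (1−f)/f ≈ 6 × 80 × 1.00000 ≈ 480.00 mg.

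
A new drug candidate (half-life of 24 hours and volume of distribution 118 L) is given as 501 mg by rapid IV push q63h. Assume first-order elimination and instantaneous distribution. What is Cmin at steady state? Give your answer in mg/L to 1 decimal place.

0.8 mg/L

τ/t½ = 63/24 ≈ 2.625, so fraction remaining f = (1/2)^(63/24) ≈ 0.1621.
Each bolus raises the concentration by D/Vd = 501/118 ≈ 4.246 mg/L.
Steady-state trough Cmin,ss = C₀·f/(1−f) ≈ 4.246 × 0.1621/0.8379 ≈ 0.821 mg/L.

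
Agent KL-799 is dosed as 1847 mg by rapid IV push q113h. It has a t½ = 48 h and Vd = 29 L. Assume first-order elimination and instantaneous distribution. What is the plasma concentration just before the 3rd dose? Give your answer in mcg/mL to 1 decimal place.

f = (1/2)^(τ/t½) = (1/2)^(113/48) ≈ 0.1956.
C₀ = D/Vd = 1847/29 ≈ 63.690 mcg/mL.
Before the 3rd dose, 2 doses have been given. Superposition: Cmin = C₀·(f + f²).
≈ 63.690 × (0.1956 + 0.0383) ≈ 63.690 × 0.2339 ≈ 14.897 mcg/mL.

14.9 mcg/mL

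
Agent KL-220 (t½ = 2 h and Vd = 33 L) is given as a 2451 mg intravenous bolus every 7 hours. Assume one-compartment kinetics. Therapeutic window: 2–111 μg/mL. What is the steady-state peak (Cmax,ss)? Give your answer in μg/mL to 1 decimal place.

Over one 7-h interval, 7/2 ≈ 3.5 half-lives elapse, leaving f ≈ 0.0884 of each dose.
Accumulation ratio R = 1/(1 − f) ≈ 1/0.9116 ≈ 1.0970.
Each bolus raises the concentration by D/Vd = 2451/33 ≈ 74.273 μg/mL.
Cmax,ss = C₀/(1 − f) ≈ 74.273/0.9116 ≈ 81.475 μg/mL.
Peak 81.5 μg/mL vs MTC 111 μg/mL: below toxic threshold.

81.5 μg/mL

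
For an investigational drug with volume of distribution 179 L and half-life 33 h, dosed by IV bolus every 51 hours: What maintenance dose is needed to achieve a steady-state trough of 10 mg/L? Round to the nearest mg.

3435 mg

τ/t½ = 51/33 ≈ 1.5455, so f = (1/2)^(51/33) ≈ 0.342588.
Cmin,ss = (D/Vd)·f/(1−f), so D = Cmin,ss·Vd·(1−f)/f.
D = 10 × 179 × (1−f)/f ≈ 10 × 179 × 1.91896 ≈ 3434.94 mg.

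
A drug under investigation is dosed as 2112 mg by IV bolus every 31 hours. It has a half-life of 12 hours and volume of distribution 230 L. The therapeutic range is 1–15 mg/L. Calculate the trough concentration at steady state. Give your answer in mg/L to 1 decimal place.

1.8 mg/L

τ/t½ = 31/12 ≈ 2.5833, so fraction remaining f = (1/2)^(31/12) ≈ 0.1669.
Accumulation ratio R = 1/(1 − f) ≈ 1/0.8331 ≈ 1.2003.
Single-dose peak C₀ = D/Vd = 2112/230 ≈ 9.183 mg/L.
Steady-state peak Cmax,ss = C₀·R ≈ 9.183 × 1.2003 ≈ 11.022 mg/L.
Steady-state trough Cmin,ss = Cmax,ss·f ≈ 11.022 × 0.1669 ≈ 1.840 mg/L.
Trough 1.8 mg/L vs MEC 1 mg/L: adequate.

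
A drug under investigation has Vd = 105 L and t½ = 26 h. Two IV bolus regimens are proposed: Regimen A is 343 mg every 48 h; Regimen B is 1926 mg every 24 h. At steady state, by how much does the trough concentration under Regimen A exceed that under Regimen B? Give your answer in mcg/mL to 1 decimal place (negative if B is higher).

Regimen A: f = (1/2)^(48/26) ≈ 0.2781; Cmin,ss = (343/105)·f/(1−f) ≈ 1.258 mcg/mL.
Regimen B: f = (1/2)^(24/26) ≈ 0.5274; Cmin,ss = (1926/105)·f/(1−f) ≈ 20.470 mcg/mL.
Difference ≈ 1.258 − 20.470 ≈ -19.212 mcg/mL.

-19.2 mcg/mL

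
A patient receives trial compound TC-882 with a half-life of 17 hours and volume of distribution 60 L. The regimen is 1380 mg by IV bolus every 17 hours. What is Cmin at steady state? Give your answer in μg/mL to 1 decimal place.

The dosing interval is 1 half-life, so f = 2^(−1) = 0.5.
At steady state, R = 1/(1 − 0.5) = 2/1.
Single-dose peak C₀ = D/Vd = 1380/60 = 23 μg/mL.
Steady-state peak Cmax,ss = C₀·R = 23 × 2/1 ≈ 46.000 μg/mL.
Steady-state trough Cmin,ss = Cmax,ss·f ≈ 46.000 × 0.5 ≈ 23.000 μg/mL.

23.0 μg/mL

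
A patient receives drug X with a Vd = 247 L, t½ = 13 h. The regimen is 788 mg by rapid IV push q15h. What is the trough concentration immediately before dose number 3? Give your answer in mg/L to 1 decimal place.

2.1 mg/L

f = (1/2)^(τ/t½) = (1/2)^(15/13) ≈ 0.4494.
C₀ = D/Vd = 788/247 ≈ 3.190 mg/L.
Before the 3rd dose, 2 doses have been given. Superposition: Cmin = C₀·(f + f²).
≈ 3.190 × (0.4494 + 0.2020) ≈ 3.190 × 0.6514 ≈ 2.078 mg/L.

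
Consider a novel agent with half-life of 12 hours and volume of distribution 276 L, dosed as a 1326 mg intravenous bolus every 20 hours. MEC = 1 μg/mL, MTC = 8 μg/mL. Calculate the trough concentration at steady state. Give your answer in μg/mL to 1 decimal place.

k = ln2/t½ = ln2/12 ≈ 0.057762 h⁻¹; fraction remaining f = e^(−kτ) = e^(−0.057762×20) ≈ 0.3150.
Each bolus raises the concentration by D/Vd = 1326/276 ≈ 4.804 μg/mL.
Steady-state trough Cmin,ss = C₀·f/(1−f) ≈ 4.804 × 0.3150/0.6850 ≈ 2.209 μg/mL.
Trough 2.2 μg/mL vs MEC 1 μg/mL: adequate.

2.2 μg/mL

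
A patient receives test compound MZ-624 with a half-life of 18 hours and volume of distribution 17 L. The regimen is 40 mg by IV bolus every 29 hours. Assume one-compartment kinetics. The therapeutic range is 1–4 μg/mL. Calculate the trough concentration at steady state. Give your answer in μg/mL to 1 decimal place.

Over one 29-h interval, 29/18 ≈ 1.6111 half-lives elapse, leaving f ≈ 0.3273 of each dose.
At steady state, accumulation factor R = 1/(1 − e^(−kτ)) ≈ 1.4865.
Each bolus raises the concentration by D/Vd = 40/17 ≈ 2.353 μg/mL.
Steady-state peak Cmax,ss = C₀·R ≈ 2.353 × 1.4865 ≈ 3.498 μg/mL.
One interval later, Cmin,ss = Cmax,ss·e^(−kτ) ≈ 3.498 × 0.3273 ≈ 1.145 μg/mL.
Trough 1.1 μg/mL vs MEC 1 μg/mL: adequate.

1.1 μg/mL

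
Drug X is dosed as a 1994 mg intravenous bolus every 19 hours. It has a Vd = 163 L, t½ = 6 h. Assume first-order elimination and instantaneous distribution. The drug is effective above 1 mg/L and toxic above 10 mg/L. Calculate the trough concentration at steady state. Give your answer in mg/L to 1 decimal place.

Over one 19-h interval, 19/6 ≈ 3.1667 half-lives elapse, leaving f ≈ 0.1114 of each dose.
Accumulation ratio R = 1/(1 − f) ≈ 1/0.8886 ≈ 1.1254.
Single-dose peak C₀ = D/Vd = 1994/163 ≈ 12.233 mg/L.
Steady-state peak Cmax,ss = C₀·R ≈ 12.233 × 1.1254 ≈ 13.767 mg/L.
One interval later, Cmin,ss = Cmax,ss·e^(−kτ) ≈ 13.767 × 0.1114 ≈ 1.534 mg/L.
Trough 1.5 mg/L vs MEC 1 mg/L: adequate.

1.5 mg/L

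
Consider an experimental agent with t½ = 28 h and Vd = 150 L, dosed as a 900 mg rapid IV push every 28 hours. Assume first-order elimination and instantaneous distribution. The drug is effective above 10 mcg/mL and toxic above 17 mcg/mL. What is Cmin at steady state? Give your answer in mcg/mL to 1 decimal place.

τ = 28 h = 1 half-life, so f = (1/2)^1 = 0.5.
At steady state, R = 1/(1 − 0.5) = 2/1.
Single-dose peak C₀ = D/Vd = 900/150 = 6 mcg/mL.
Steady-state peak Cmax,ss = C₀·R = 6 × 2/1 ≈ 12.000 mcg/mL.
Steady-state trough Cmin,ss = Cmax,ss·f ≈ 12.000 × 0.5 ≈ 6.000 mcg/mL.
Trough 6.0 mcg/mL vs MEC 10 mcg/mL: subtherapeutic.

6.0 mcg/mL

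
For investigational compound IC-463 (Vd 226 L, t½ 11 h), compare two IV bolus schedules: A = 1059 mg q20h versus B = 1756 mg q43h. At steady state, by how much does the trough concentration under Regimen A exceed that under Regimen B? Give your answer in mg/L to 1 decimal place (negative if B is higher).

Regimen A: f = (1/2)^(20/11) ≈ 0.2836; Cmin,ss = (1059/226)·f/(1−f) ≈ 1.855 mg/L.
Regimen B: f = (1/2)^(43/11) ≈ 0.0666; Cmin,ss = (1756/226)·f/(1−f) ≈ 0.554 mg/L.
Difference ≈ 1.855 − 0.554 ≈ 1.301 mg/L.

1.3 mg/L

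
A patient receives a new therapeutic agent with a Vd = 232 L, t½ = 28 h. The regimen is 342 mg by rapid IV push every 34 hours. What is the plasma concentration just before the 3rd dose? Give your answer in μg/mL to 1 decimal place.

f = (1/2)^(τ/t½) = (1/2)^(34/28) ≈ 0.4310.
C₀ = D/Vd = 342/232 ≈ 1.474 μg/mL.
Before the 3rd dose, 2 doses have been given. Superposition: Cmin = C₀·(f + f²).
≈ 1.474 × (0.4310 + 0.1858) ≈ 1.474 × 0.6168 ≈ 0.909 μg/mL.

0.9 μg/mL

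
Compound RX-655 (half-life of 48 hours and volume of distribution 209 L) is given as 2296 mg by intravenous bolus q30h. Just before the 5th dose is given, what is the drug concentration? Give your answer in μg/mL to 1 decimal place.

16.7 μg/mL

f = (1/2)^(τ/t½) = (1/2)^(30/48) ≈ 0.6484.
C₀ = D/Vd = 2296/209 ≈ 10.986 μg/mL.
Before the 5th dose, 4 doses have been given. Superposition: Cmin = C₀·(f + f² + … + f^4).
≈ 10.986 × (0.6484 + 0.4204 + 0.2726 + 0.1768) ≈ 10.986 × 1.5182 ≈ 16.679 μg/mL.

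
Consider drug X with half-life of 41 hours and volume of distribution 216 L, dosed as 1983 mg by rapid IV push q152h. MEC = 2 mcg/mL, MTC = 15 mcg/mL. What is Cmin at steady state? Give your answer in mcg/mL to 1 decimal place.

Over one 152-h interval, 152/41 ≈ 3.7073 half-lives elapse, leaving f ≈ 0.0766 of each dose.
Each bolus raises the concentration by D/Vd = 1983/216 ≈ 9.181 mcg/mL.
Steady-state trough Cmin,ss = C₀·f/(1−f) ≈ 9.181 × 0.0766/0.9234 ≈ 0.762 mcg/mL.
Trough 0.8 mcg/mL vs MEC 2 mcg/mL: subtherapeutic.

0.8 mcg/mL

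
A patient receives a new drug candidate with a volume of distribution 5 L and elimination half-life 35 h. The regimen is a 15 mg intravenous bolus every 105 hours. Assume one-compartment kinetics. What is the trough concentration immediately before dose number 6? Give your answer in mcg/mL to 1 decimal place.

0.4 mcg/mL

f = (1/2)^(τ/t½) = (1/2)^(105/35) ≈ 0.1250.
C₀ = D/Vd = 15/5 ≈ 3.000 mcg/mL.
Before the 6th dose, 5 doses have been given. Superposition: Cmin = C₀·(f + f² + … + f^5).
≈ 3.000 × (0.1250 + 0.0156 + 0.0020 + 0.0002 + 0.0000) ≈ 3.000 × 0.1428 ≈ 0.428 mcg/mL.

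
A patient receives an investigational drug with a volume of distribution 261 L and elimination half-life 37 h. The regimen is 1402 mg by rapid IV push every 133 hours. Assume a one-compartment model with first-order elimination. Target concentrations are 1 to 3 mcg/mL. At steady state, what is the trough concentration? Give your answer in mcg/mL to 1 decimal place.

0.5 mcg/mL

Over one 133-h interval, 133/37 ≈ 3.5946 half-lives elapse, leaving f ≈ 0.0828 of each dose.
Accumulation ratio R = 1/(1 − f) ≈ 1/0.9172 ≈ 1.0903.
Single-dose peak C₀ = D/Vd = 1402/261 ≈ 5.372 mcg/mL.
Steady-state peak Cmax,ss = C₀·R ≈ 5.372 × 1.0903 ≈ 5.857 mcg/mL.
One interval later, Cmin,ss = Cmax,ss·e^(−kτ) ≈ 5.857 × 0.0828 ≈ 0.485 mcg/mL.
Trough 0.5 mcg/mL vs MEC 1 mcg/mL: subtherapeutic.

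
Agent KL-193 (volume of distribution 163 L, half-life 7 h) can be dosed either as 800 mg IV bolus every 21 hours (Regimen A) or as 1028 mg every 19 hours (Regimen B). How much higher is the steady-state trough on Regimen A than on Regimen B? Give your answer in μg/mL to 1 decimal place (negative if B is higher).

Regimen A: f = (1/2)^(21/7) ≈ 0.1250; Cmin,ss = (800/163)·f/(1−f) ≈ 0.701 μg/mL.
Regimen B: f = (1/2)^(19/7) ≈ 0.1524; Cmin,ss = (1028/163)·f/(1−f) ≈ 1.134 μg/mL.
Difference ≈ 0.701 − 1.134 ≈ -0.433 μg/mL.

-0.4 μg/mL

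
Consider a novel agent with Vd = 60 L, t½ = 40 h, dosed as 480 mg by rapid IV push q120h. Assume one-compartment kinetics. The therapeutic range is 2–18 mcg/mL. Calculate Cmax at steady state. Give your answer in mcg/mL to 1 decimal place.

The dosing interval is 3 half-lives, so f = 2^(−3) = 0.125.
Accumulation ratio R = 1/(1 − f) = 1/0.875 = 8/7.
Single-dose peak C₀ = D/Vd = 480/60 = 8 mcg/mL.
Steady-state peak Cmax,ss = C₀·R = 8 × 8/7 ≈ 9.143 mcg/mL.
Peak 9.1 mcg/mL vs MTC 18 mcg/mL: below toxic threshold.

9.1 mcg/mL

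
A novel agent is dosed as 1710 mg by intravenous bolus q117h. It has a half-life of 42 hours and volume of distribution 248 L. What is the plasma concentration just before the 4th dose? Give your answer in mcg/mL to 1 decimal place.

1.2 mcg/mL

f = (1/2)^(τ/t½) = (1/2)^(117/42) ≈ 0.1450.
C₀ = D/Vd = 1710/248 ≈ 6.895 mcg/mL.
Before the 4th dose, 3 doses have been given. Superposition: Cmin = C₀·(f + f² + … + f^3).
≈ 6.895 × (0.1450 + 0.0210 + 0.0030) ≈ 6.895 × 0.1690 ≈ 1.165 mcg/mL.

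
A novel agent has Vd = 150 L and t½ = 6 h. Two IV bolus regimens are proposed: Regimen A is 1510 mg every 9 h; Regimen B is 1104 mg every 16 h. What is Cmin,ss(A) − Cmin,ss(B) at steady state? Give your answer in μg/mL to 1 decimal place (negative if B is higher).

4.1 μg/mL

Regimen A: f = (1/2)^(9/6) ≈ 0.3536; Cmin,ss = (1510/150)·f/(1−f) ≈ 5.507 μg/mL.
Regimen B: f = (1/2)^(16/6) ≈ 0.1575; Cmin,ss = (1104/150)·f/(1−f) ≈ 1.376 μg/mL.
Difference ≈ 5.507 − 1.376 ≈ 4.131 μg/mL.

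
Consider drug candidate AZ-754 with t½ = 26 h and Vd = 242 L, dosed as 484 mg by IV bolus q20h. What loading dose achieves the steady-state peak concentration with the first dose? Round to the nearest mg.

1171 mg

f = (1/2)^(20/26) ≈ 0.586730; accumulation ratio R = 1/(1−f) ≈ 2.41973.
Loading dose to hit Cmax,ss on first dose: D_load = D_maint·R ≈ 484 × 2.41973 ≈ 1171.15 mg.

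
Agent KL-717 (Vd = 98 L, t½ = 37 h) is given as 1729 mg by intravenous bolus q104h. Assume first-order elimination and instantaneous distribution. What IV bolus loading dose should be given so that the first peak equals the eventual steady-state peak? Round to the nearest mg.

f = (1/2)^(104/37) ≈ 0.142515; accumulation ratio R = 1/(1−f) ≈ 1.16620.
Loading dose to hit Cmax,ss on first dose: D_load = D_maint·R ≈ 1729 × 1.16620 ≈ 2016.36 mg.

2016 mg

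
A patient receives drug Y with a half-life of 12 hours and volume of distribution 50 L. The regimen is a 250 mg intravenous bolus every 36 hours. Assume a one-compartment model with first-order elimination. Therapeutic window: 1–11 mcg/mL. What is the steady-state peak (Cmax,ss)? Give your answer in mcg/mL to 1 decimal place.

5.7 mcg/mL

τ = 36 h = 3 half-lives, so f = (1/2)^3 = 0.125.
Accumulation ratio R = 1/(1 − f) = 1/0.875 = 8/7.
Single-dose peak C₀ = D/Vd = 250/50 = 5 mcg/mL.
Steady-state peak Cmax,ss = C₀·R = 5 × 8/7 ≈ 5.714 mcg/mL.
Peak 5.7 mcg/mL vs MTC 11 mcg/mL: below toxic threshold.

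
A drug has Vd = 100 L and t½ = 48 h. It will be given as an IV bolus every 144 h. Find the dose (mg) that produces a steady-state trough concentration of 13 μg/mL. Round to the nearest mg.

τ/t½ = 144/48 ≈ 3, so f = (1/2)^(144/48) ≈ 0.125000.
Cmin,ss = (D/Vd)·f/(1−f), so D = Cmin,ss·Vd·(1−f)/f.
D = 13 × 100 × (1−f)/f ≈ 13 × 100 × 7.00000 ≈ 9100.00 mg.

9100 mg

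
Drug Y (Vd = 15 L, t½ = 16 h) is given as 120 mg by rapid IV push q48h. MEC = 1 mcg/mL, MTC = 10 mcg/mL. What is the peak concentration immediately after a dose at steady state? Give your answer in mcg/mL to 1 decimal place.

τ = 48 h = 3 half-lives, so f = (1/2)^3 = 0.125.
At steady state, R = 1/(1 − 0.125) = 8/7.
Single-dose peak C₀ = D/Vd = 120/15 = 8 mcg/mL.
Steady-state peak Cmax,ss = C₀·R = 8 × 8/7 ≈ 9.143 mcg/mL.
Peak 9.1 mcg/mL vs MTC 10 mcg/mL: below toxic threshold.

9.1 mcg/mL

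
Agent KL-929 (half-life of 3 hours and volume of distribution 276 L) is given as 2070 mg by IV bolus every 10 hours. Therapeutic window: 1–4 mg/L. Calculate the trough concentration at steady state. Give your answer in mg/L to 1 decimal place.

0.8 mg/L

τ/t½ = 10/3 ≈ 3.3333, so fraction remaining f = (1/2)^(10/3) ≈ 0.0992.
Each bolus raises the concentration by D/Vd = 2070/276 ≈ 7.500 mg/L.
Steady-state trough Cmin,ss = C₀·f/(1−f) ≈ 7.500 × 0.0992/0.9008 ≈ 0.826 mg/L.
Trough 0.8 mg/L vs MEC 1 mg/L: subtherapeutic.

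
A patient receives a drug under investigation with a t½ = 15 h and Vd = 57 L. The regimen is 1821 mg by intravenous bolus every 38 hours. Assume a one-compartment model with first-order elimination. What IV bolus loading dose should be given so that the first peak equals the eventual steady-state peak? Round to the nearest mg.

2201 mg

f = (1/2)^(38/15) ≈ 0.172739; accumulation ratio R = 1/(1−f) ≈ 1.20881.
Loading dose to hit Cmax,ss on first dose: D_load = D_maint·R ≈ 1821 × 1.20881 ≈ 2201.24 mg.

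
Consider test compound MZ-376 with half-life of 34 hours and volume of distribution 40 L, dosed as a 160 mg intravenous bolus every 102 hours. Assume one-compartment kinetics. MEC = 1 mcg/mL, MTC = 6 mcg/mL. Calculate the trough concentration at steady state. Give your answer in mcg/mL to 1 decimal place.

The dosing interval is 3 half-lives, so f = 2^(−3) = 0.125.
At steady state, R = 1/(1 − 0.125) = 8/7.
Single-dose peak C₀ = D/Vd = 160/40 = 4 mcg/mL.
Steady-state peak Cmax,ss = C₀·R = 4 × 8/7 ≈ 4.571 mcg/mL.
Steady-state trough Cmin,ss = Cmax,ss·f ≈ 4.571 × 0.125 ≈ 0.571 mcg/mL.
Trough 0.6 mcg/mL vs MEC 1 mcg/mL: subtherapeutic.

0.6 mcg/mL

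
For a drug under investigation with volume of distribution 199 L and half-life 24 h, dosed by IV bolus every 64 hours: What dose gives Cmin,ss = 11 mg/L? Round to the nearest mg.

τ/t½ = 64/24 ≈ 2.6667, so f = (1/2)^(64/24) ≈ 0.157490.
Cmin,ss = (D/Vd)·f/(1−f), so D = Cmin,ss·Vd·(1−f)/f.
D = 11 × 199 × (1−f)/f ≈ 11 × 199 × 5.34961 ≈ 11710.30 mg.

11710 mg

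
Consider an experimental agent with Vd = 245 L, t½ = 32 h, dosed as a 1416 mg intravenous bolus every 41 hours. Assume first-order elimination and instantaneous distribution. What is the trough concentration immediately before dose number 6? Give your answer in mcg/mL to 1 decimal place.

4.0 mcg/mL

f = (1/2)^(τ/t½) = (1/2)^(41/32) ≈ 0.4114.
C₀ = D/Vd = 1416/245 ≈ 5.780 mcg/mL.
Before the 6th dose, 5 doses have been given. Superposition: Cmin = C₀·(f + f² + … + f^5).
≈ 5.780 × (0.4114 + 0.1692 + 0.0696 + 0.0286 + 0.0118) ≈ 5.780 × 0.6906 ≈ 3.992 mcg/mL.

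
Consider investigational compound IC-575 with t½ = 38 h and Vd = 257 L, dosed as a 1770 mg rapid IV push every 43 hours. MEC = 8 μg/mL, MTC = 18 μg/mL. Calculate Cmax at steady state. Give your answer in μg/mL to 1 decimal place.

12.7 μg/mL

k = ln2/t½ = ln2/38 ≈ 0.018241 h⁻¹; fraction remaining f = e^(−kτ) = e^(−0.018241×43) ≈ 0.4564.
Accumulation ratio R = 1/(1 − f) ≈ 1/0.5436 ≈ 1.8396.
Each bolus raises the concentration by D/Vd = 1770/257 ≈ 6.887 μg/mL.
Steady-state peak Cmax,ss = C₀·R ≈ 6.887 × 1.8396 ≈ 12.669 μg/mL.
Peak 12.7 μg/mL vs MTC 18 μg/mL: below toxic threshold.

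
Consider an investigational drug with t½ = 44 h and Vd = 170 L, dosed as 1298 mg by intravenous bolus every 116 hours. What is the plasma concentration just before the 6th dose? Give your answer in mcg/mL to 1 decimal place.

1.5 mcg/mL

f = (1/2)^(τ/t½) = (1/2)^(116/44) ≈ 0.1608.
C₀ = D/Vd = 1298/170 ≈ 7.635 mcg/mL.
Before the 6th dose, 5 doses have been given. Superposition: Cmin = C₀·(f + f² + … + f^5).
≈ 7.635 × (0.1608 + 0.0259 + 0.0042 + 0.0007 + 0.0001) ≈ 7.635 × 0.1917 ≈ 1.464 mcg/mL.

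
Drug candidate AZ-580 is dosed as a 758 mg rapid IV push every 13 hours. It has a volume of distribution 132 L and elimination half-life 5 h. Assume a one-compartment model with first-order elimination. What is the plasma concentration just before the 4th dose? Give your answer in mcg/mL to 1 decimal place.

f = (1/2)^(τ/t½) = (1/2)^(13/5) ≈ 0.1649.
C₀ = D/Vd = 758/132 ≈ 5.742 mcg/mL.
Before the 4th dose, 3 doses have been given. Superposition: Cmin = C₀·(f + f² + … + f^3).
≈ 5.742 × (0.1649 + 0.0272 + 0.0045) ≈ 5.742 × 0.1966 ≈ 1.129 mcg/mL.

1.1 mcg/mL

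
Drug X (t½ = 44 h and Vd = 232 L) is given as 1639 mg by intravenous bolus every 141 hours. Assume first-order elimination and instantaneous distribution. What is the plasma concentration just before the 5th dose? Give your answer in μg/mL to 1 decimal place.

f = (1/2)^(τ/t½) = (1/2)^(141/44) ≈ 0.1085.
C₀ = D/Vd = 1639/232 ≈ 7.065 μg/mL.
Before the 5th dose, 4 doses have been given. Superposition: Cmin = C₀·(f + f² + … + f^4).
≈ 7.065 × (0.1085 + 0.0118 + 0.0013 + 0.0001) ≈ 7.065 × 0.1217 ≈ 0.860 μg/mL.

0.9 μg/mL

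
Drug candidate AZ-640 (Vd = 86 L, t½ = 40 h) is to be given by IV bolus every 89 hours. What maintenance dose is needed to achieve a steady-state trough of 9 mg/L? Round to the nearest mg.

2845 mg

τ/t½ = 89/40 ≈ 2.225, so f = (1/2)^(89/40) ≈ 0.213899.
Cmin,ss = (D/Vd)·f/(1−f), so D = Cmin,ss·Vd·(1−f)/f.
D = 9 × 86 × (1−f)/f ≈ 9 × 86 × 3.67510 ≈ 2844.53 mg.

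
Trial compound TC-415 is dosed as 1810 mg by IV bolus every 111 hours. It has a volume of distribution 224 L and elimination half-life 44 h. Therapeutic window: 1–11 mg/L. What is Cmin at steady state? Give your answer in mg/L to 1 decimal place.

1.7 mg/L

Over one 111-h interval, 111/44 ≈ 2.5227 half-lives elapse, leaving f ≈ 0.1740 of each dose.
At steady state, accumulation factor R = 1/(1 − e^(−kτ)) ≈ 1.2107.
Single-dose peak C₀ = D/Vd = 1810/224 ≈ 8.080 mg/L.
Cmax,ss = C₀/(1 − f) ≈ 8.080/0.8260 ≈ 9.782 mg/L.
Steady-state trough Cmin,ss = Cmax,ss·f ≈ 9.782 × 0.1740 ≈ 1.702 mg/L.
Trough 1.7 mg/L vs MEC 1 mg/L: adequate.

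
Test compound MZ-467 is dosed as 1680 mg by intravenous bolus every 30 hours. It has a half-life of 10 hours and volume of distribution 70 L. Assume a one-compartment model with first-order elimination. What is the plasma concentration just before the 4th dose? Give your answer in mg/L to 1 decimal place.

f = (1/2)^(τ/t½) = (1/2)^(30/10) ≈ 0.1250.
C₀ = D/Vd = 1680/70 ≈ 24.000 mg/L.
Before the 4th dose, 3 doses have been given. Superposition: Cmin = C₀·(f + f² + … + f^3).
≈ 24.000 × (0.1250 + 0.0156 + 0.0020) ≈ 24.000 × 0.1426 ≈ 3.422 mg/L.

3.4 mg/L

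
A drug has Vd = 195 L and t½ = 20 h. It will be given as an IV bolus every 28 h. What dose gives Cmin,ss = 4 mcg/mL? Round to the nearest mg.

1278 mg

τ/t½ = 28/20 ≈ 1.4, so f = (1/2)^(28/20) ≈ 0.378929.
Cmin,ss = (D/Vd)·f/(1−f), so D = Cmin,ss·Vd·(1−f)/f.
D = 4 × 195 × (1−f)/f ≈ 4 × 195 × 1.63902 ≈ 1278.44 mg.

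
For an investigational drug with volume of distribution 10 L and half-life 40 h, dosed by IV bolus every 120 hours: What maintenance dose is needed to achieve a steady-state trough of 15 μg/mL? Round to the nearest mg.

τ/t½ = 120/40 ≈ 3, so f = (1/2)^(120/40) ≈ 0.125000.
Cmin,ss = (D/Vd)·f/(1−f), so D = Cmin,ss·Vd·(1−f)/f.
D = 15 × 10 × (1−f)/f ≈ 15 × 10 × 7.00000 ≈ 1050.00 mg.

1050 mg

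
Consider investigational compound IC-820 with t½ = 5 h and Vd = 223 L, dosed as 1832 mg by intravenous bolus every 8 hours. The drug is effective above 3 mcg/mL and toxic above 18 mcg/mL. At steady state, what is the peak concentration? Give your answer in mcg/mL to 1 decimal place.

Over one 8-h interval, 8/5 ≈ 1.6 half-lives elapse, leaving f ≈ 0.3299 of each dose.
Accumulation ratio R = 1/(1 − f) ≈ 1/0.6701 ≈ 1.4923.
Single-dose peak C₀ = D/Vd = 1832/223 ≈ 8.215 mcg/mL.
Steady-state peak Cmax,ss = C₀·R ≈ 8.215 × 1.4923 ≈ 12.259 mcg/mL.
Peak 12.3 mcg/mL vs MTC 18 mcg/mL: below toxic threshold.

12.3 mcg/mL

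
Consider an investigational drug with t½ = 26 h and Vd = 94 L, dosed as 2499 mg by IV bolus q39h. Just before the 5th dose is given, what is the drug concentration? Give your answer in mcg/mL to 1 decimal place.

14.3 mcg/mL

f = (1/2)^(τ/t½) = (1/2)^(39/26) ≈ 0.3536.
C₀ = D/Vd = 2499/94 ≈ 26.585 mcg/mL.
Before the 5th dose, 4 doses have been given. Superposition: Cmin = C₀·(f + f² + … + f^4).
≈ 26.585 × (0.3536 + 0.1250 + 0.0442 + 0.0156) ≈ 26.585 × 0.5384 ≈ 14.313 mcg/mL.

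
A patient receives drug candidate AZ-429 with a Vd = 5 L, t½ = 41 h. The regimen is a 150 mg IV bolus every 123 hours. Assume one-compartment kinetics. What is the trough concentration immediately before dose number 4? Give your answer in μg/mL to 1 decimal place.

4.3 μg/mL

f = (1/2)^(τ/t½) = (1/2)^(123/41) ≈ 0.1250.
C₀ = D/Vd = 150/5 ≈ 30.000 μg/mL.
Before the 4th dose, 3 doses have been given. Superposition: Cmin = C₀·(f + f² + … + f^3).
≈ 30.000 × (0.1250 + 0.0156 + 0.0020) ≈ 30.000 × 0.1426 ≈ 4.278 μg/mL.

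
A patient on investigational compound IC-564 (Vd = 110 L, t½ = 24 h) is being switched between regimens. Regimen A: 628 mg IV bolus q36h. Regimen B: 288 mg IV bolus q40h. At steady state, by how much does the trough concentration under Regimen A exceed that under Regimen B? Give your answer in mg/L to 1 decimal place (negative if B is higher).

1.9 mg/L

Regimen A: f = (1/2)^(36/24) ≈ 0.3536; Cmin,ss = (628/110)·f/(1−f) ≈ 3.123 mg/L.
Regimen B: f = (1/2)^(40/24) ≈ 0.3150; Cmin,ss = (288/110)·f/(1−f) ≈ 1.204 mg/L.
Difference ≈ 3.123 − 1.204 ≈ 1.919 mg/L.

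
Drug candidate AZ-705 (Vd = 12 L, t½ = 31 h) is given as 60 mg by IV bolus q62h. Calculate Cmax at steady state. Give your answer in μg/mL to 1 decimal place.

The dosing interval is 2 half-lives, so f = 2^(−2) = 0.25.
At steady state, R = 1/(1 − 0.25) = 4/3.
Single-dose peak C₀ = D/Vd = 60/12 = 5 μg/mL.
Steady-state peak Cmax,ss = C₀·R = 5 × 4/3 ≈ 6.667 μg/mL.

6.7 μg/mL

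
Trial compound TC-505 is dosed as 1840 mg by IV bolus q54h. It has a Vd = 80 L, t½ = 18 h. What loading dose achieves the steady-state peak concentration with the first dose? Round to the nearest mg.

f = (1/2)^(54/18) ≈ 0.125000; accumulation ratio R = 1/(1−f) ≈ 1.14286.
Loading dose to hit Cmax,ss on first dose: D_load = D_maint·R ≈ 1840 × 1.14286 ≈ 2102.86 mg.

2103 mg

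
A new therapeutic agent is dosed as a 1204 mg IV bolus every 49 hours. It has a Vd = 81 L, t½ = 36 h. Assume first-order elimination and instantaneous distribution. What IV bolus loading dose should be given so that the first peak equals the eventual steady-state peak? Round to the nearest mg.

f = (1/2)^(49/36) ≈ 0.389282; accumulation ratio R = 1/(1−f) ≈ 1.63742.
Loading dose to hit Cmax,ss on first dose: D_load = D_maint·R ≈ 1204 × 1.63742 ≈ 1971.45 mg.

1971 mg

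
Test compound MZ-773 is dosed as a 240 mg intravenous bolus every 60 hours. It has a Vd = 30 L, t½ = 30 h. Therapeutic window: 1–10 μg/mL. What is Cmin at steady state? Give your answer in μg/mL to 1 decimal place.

The dosing interval is 2 half-lives, so f = 2^(−2) = 0.25.
Accumulation ratio R = 1/(1 − f) = 1/0.75 = 4/3.
Single-dose peak C₀ = D/Vd = 240/30 = 8 μg/mL.
Steady-state peak Cmax,ss = C₀·R = 8 × 4/3 ≈ 10.667 μg/mL.
Steady-state trough Cmin,ss = Cmax,ss·f ≈ 10.667 × 0.25 ≈ 2.667 μg/mL.
Trough 2.7 μg/mL vs MEC 1 μg/mL: adequate.

2.7 μg/mL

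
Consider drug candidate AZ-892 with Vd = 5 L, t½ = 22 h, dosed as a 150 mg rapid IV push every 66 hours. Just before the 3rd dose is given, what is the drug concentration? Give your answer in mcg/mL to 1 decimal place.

4.2 mcg/mL

f = (1/2)^(τ/t½) = (1/2)^(66/22) ≈ 0.1250.
C₀ = D/Vd = 150/5 ≈ 30.000 mcg/mL.
Before the 3rd dose, 2 doses have been given. Superposition: Cmin = C₀·(f + f²).
≈ 30.000 × (0.1250 + 0.0156) ≈ 30.000 × 0.1406 ≈ 4.218 mcg/mL.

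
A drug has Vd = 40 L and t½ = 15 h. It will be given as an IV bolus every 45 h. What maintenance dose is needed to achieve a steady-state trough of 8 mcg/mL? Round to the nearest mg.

τ/t½ = 45/15 ≈ 3, so f = (1/2)^(45/15) ≈ 0.125000.
Cmin,ss = (D/Vd)·f/(1−f), so D = Cmin,ss·Vd·(1−f)/f.
D = 8 × 40 × (1−f)/f ≈ 8 × 40 × 7.00000 ≈ 2240.00 mg.

2240 mg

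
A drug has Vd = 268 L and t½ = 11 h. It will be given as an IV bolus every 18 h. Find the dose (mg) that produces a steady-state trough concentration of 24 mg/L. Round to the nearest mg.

τ/t½ = 18/11 ≈ 1.6364, so f = (1/2)^(18/11) ≈ 0.321666.
Cmin,ss = (D/Vd)·f/(1−f), so D = Cmin,ss·Vd·(1−f)/f.
D = 24 × 268 × (1−f)/f ≈ 24 × 268 × 2.10881 ≈ 13563.87 mg.

13564 mg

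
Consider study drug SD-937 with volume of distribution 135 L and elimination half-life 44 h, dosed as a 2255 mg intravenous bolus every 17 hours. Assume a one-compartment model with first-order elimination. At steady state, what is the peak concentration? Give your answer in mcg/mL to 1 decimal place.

Over one 17-h interval, 17/44 ≈ 0.38636 half-lives elapse, leaving f ≈ 0.7651 of each dose.
At steady state, accumulation factor R = 1/(1 − e^(−kτ)) ≈ 4.2571.
Single-dose peak C₀ = D/Vd = 2255/135 ≈ 16.704 mcg/mL.
Cmax,ss = C₀/(1 − f) ≈ 16.704/0.2349 ≈ 71.111 mcg/mL.

71.1 mcg/mL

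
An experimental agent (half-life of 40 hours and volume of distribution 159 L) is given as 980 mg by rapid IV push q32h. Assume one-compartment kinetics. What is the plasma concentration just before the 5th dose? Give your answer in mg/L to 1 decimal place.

f = (1/2)^(τ/t½) = (1/2)^(32/40) ≈ 0.5743.
C₀ = D/Vd = 980/159 ≈ 6.164 mg/L.
Before the 5th dose, 4 doses have been given. Superposition: Cmin = C₀·(f + f² + … + f^4).
≈ 6.164 × (0.5743 + 0.3298 + 0.1894 + 0.1088) ≈ 6.164 × 1.2023 ≈ 7.411 mg/L.

7.4 mg/L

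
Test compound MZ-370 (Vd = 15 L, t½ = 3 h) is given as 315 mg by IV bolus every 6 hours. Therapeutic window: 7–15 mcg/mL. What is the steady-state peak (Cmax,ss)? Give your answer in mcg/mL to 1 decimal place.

28.0 mcg/mL

τ = 6 h = 2 half-lives, so f = (1/2)^2 = 0.25.
At steady state, R = 1/(1 − 0.25) = 4/3.
Single-dose peak C₀ = D/Vd = 315/15 = 21 mcg/mL.
Steady-state peak Cmax,ss = C₀·R = 21 × 4/3 ≈ 28.000 mcg/mL.
Peak 28.0 mcg/mL vs MTC 15 mcg/mL: exceeds toxic threshold.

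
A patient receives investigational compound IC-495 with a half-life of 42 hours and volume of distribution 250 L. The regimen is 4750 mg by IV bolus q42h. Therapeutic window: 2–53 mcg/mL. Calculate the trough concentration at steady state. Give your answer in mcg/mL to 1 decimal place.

τ = 42 h = 1 half-life, so f = (1/2)^1 = 0.5.
At steady state, R = 1/(1 − 0.5) = 2/1.
Single-dose peak C₀ = D/Vd = 4750/250 = 19 mcg/mL.
Steady-state peak Cmax,ss = C₀·R = 19 × 2/1 ≈ 38.000 mcg/mL.
Steady-state trough Cmin,ss = Cmax,ss·f ≈ 38.000 × 0.5 ≈ 19.000 mcg/mL.
Trough 19.0 mcg/mL vs MEC 2 mcg/mL: adequate.

19.0 mcg/mL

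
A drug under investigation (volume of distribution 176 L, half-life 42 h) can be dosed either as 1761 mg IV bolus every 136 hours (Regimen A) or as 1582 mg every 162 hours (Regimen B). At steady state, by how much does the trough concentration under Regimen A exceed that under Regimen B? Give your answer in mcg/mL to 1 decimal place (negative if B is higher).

Regimen A: f = (1/2)^(136/42) ≈ 0.1060; Cmin,ss = (1761/176)·f/(1−f) ≈ 1.186 mcg/mL.
Regimen B: f = (1/2)^(162/42) ≈ 0.0690; Cmin,ss = (1582/176)·f/(1−f) ≈ 0.666 mcg/mL.
Difference ≈ 1.186 − 0.666 ≈ 0.520 mcg/mL.

0.5 mcg/mL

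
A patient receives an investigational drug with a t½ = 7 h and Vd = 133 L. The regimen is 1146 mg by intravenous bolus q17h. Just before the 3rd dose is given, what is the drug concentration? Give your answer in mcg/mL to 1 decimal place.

f = (1/2)^(τ/t½) = (1/2)^(17/7) ≈ 0.1857.
C₀ = D/Vd = 1146/133 ≈ 8.617 mcg/mL.
Before the 3rd dose, 2 doses have been given. Superposition: Cmin = C₀·(f + f²).
≈ 8.617 × (0.1857 + 0.0345) ≈ 8.617 × 0.2202 ≈ 1.897 mcg/mL.

1.9 mcg/mL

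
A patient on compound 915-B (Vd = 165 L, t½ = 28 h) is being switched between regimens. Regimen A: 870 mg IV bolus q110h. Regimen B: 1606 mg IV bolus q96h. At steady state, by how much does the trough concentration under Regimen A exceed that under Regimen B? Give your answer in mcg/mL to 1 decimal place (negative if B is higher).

-0.6 mcg/mL

Regimen A: f = (1/2)^(110/28) ≈ 0.0657; Cmin,ss = (870/165)·f/(1−f) ≈ 0.371 mcg/mL.
Regimen B: f = (1/2)^(96/28) ≈ 0.0929; Cmin,ss = (1606/165)·f/(1−f) ≈ 0.997 mcg/mL.
Difference ≈ 0.371 − 0.997 ≈ -0.626 mcg/mL.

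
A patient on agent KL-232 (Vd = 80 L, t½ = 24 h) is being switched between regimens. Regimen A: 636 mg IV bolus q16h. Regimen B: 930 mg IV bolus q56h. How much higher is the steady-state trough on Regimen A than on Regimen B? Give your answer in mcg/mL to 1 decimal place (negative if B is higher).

Regimen A: f = (1/2)^(16/24) ≈ 0.6300; Cmin,ss = (636/80)·f/(1−f) ≈ 13.536 mcg/mL.
Regimen B: f = (1/2)^(56/24) ≈ 0.1984; Cmin,ss = (930/80)·f/(1−f) ≈ 2.877 mcg/mL.
Difference ≈ 13.536 − 2.877 ≈ 10.659 mcg/mL.

10.7 mcg/mL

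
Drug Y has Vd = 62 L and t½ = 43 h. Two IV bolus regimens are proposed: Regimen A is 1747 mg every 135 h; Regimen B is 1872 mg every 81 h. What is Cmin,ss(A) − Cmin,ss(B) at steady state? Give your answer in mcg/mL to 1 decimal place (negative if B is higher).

Regimen A: f = (1/2)^(135/43) ≈ 0.1135; Cmin,ss = (1747/62)·f/(1−f) ≈ 3.608 mcg/mL.
Regimen B: f = (1/2)^(81/43) ≈ 0.2710; Cmin,ss = (1872/62)·f/(1−f) ≈ 11.224 mcg/mL.
Difference ≈ 3.608 − 11.224 ≈ -7.616 mcg/mL.

-7.6 mcg/mL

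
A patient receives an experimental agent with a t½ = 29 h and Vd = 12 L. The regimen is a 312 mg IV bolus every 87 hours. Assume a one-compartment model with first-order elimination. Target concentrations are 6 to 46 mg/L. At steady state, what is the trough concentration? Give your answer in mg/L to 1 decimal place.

3.7 mg/L

τ = 87 h = 3 half-lives, so f = (1/2)^3 = 0.125.
Accumulation ratio R = 1/(1 − f) = 1/0.875 = 8/7.
Single-dose peak C₀ = D/Vd = 312/12 = 26 mg/L.
Steady-state peak Cmax,ss = C₀·R = 26 × 8/7 ≈ 29.714 mg/L.
Steady-state trough Cmin,ss = Cmax,ss·f ≈ 29.714 × 0.125 ≈ 3.714 mg/L.
Trough 3.7 mg/L vs MEC 6 mg/L: subtherapeutic.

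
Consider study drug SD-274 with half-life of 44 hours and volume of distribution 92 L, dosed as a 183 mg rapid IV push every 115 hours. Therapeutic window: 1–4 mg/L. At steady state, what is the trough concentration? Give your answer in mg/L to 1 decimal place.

τ/t½ = 115/44 ≈ 2.6136, so fraction remaining f = (1/2)^(115/44) ≈ 0.1634.
At steady state, accumulation factor R = 1/(1 − e^(−kτ)) ≈ 1.1953.
Each bolus raises the concentration by D/Vd = 183/92 ≈ 1.989 mg/L.
Steady-state peak Cmax,ss = C₀·R ≈ 1.989 × 1.1953 ≈ 2.377 mg/L.
Steady-state trough Cmin,ss = Cmax,ss·f ≈ 2.377 × 0.1634 ≈ 0.388 mg/L.
Trough 0.4 mg/L vs MEC 1 mg/L: subtherapeutic.

0.4 mg/L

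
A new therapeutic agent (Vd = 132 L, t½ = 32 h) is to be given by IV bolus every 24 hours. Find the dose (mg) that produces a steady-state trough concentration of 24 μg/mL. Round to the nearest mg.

2160 mg

τ/t½ = 24/32 ≈ 0.75, so f = (1/2)^(24/32) ≈ 0.594604.
Cmin,ss = (D/Vd)·f/(1−f), so D = Cmin,ss·Vd·(1−f)/f.
D = 24 × 132 × (1−f)/f ≈ 24 × 132 × 0.68179 ≈ 2159.91 mg.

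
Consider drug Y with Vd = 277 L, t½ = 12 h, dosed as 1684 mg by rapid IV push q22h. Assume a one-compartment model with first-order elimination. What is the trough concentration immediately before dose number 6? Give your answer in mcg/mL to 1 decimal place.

2.4 mcg/mL

f = (1/2)^(τ/t½) = (1/2)^(22/12) ≈ 0.2806.
C₀ = D/Vd = 1684/277 ≈ 6.079 mcg/mL.
Before the 6th dose, 5 doses have been given. Superposition: Cmin = C₀·(f + f² + … + f^5).
≈ 6.079 × (0.2806 + 0.0787 + 0.0221 + 0.0062 + 0.0017) ≈ 6.079 × 0.3893 ≈ 2.367 mcg/mL.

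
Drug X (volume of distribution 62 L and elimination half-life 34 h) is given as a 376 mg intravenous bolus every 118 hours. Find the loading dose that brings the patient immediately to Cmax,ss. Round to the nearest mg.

f = (1/2)^(118/34) ≈ 0.090209; accumulation ratio R = 1/(1−f) ≈ 1.09915.
Loading dose to hit Cmax,ss on first dose: D_load = D_maint·R ≈ 376 × 1.09915 ≈ 413.28 mg.

413 mg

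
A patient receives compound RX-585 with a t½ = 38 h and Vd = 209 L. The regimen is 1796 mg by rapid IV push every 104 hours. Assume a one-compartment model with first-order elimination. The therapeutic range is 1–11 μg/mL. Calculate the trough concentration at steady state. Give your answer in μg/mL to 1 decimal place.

Over one 104-h interval, 104/38 ≈ 2.7368 half-lives elapse, leaving f ≈ 0.1500 of each dose.
At steady state, accumulation factor R = 1/(1 − e^(−kτ)) ≈ 1.1765.
Each bolus raises the concentration by D/Vd = 1796/209 ≈ 8.593 μg/mL.
Cmax,ss = C₀/(1 − f) ≈ 8.593/0.8500 ≈ 10.109 μg/mL.
One interval later, Cmin,ss = Cmax,ss·e^(−kτ) ≈ 10.109 × 0.1500 ≈ 1.516 μg/mL.
Trough 1.5 μg/mL vs MEC 1 μg/mL: adequate.

1.5 μg/mL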